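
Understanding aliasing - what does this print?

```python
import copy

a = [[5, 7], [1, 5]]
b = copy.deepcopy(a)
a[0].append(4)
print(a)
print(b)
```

Key concept: deep copy is fully independent.
Step by step:
`a = [[5, 7], [1, 5]]` → a = [[5, 7], [1, 5]]
`b = copy.deepcopy(a)` → b = [[5, 7], [1, 5]]
`a[0].append(4)` → a = [[5, 7, 4], [1, 5]]
`print(a)` → prints [[5, 7, 4], [1, 5]]
`print(b)` → prints [[5, 7], [1, 5]]

Answer:
[[5, 7, 4], [1, 5]]
[[5, 7], [1, 5]]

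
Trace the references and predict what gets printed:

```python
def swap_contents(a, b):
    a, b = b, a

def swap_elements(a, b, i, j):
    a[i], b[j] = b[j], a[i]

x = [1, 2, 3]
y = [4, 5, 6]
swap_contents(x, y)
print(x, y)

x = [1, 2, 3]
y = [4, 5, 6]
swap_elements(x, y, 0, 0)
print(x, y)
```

Key concept: parameter rebinding vs mutation.
Step by step:
`x = [1, 2, 3]` → x = [1, 2, 3]
`y = [4, 5, 6]` → y = [4, 5, 6]
`swap_contents(x, y)` → no visible change to tracked variables
`print(x, y)` → prints [1, 2, 3] [4, 5, 6]
`x = [1, 2, 3]` → x = [1, 2, 3]
`y = [4, 5, 6]` → y = [4, 5, 6]
`swap_elements(x, y, 0, 0)` → x = [4, 2, 3]; y = [1, 5, 6]
`print(x, y)` → prints [4, 2, 3] [1, 5, 6]

Answer:
[1, 2, 3] [4, 5, 6]
[4, 2, 3] [1, 5, 6]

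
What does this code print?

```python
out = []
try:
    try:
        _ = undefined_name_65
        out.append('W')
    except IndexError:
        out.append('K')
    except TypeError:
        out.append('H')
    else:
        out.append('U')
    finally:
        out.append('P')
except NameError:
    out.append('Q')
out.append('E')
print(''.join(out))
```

Execution trace: 'P' (finally) → 'Q' (outer except NameError) → 'E' (after the try/except). Output: PQE

Answer: PQE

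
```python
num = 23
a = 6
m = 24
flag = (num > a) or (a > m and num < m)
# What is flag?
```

Trace:
`num = 23` → num = 23
`a = 6` → a = 6
`m = 24` → m = 24
`flag = (num > a) or (a > m and num < m)` → flag = True
So flag = True

Answer: True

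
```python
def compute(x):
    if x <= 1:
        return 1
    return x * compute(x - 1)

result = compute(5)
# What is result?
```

compute(5) = 5 * 4 * 3 * 2 * 1 = 120

Answer: 120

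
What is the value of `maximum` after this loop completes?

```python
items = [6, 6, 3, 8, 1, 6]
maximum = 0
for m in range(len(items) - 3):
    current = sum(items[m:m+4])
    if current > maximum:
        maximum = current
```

Max sum of 4-element window in [6, 6, 3, 8, 1, 6]
`maximum` takes the values: 0 → 23

Answer: 23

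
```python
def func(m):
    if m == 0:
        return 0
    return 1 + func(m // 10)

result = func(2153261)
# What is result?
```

Count of digits of 2153261: 7

Answer: 7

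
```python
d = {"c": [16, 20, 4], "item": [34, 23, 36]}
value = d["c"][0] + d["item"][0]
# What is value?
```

Trace:
`d = {"c": [16, 20, 4], "item": [34, 23, 36]}` → d = {'c': [16, 20, 4], 'item': [34, 23, 36]}
`value = d["c"][0] + d["item"][0]` → value = 50
So value = 50

Answer: 50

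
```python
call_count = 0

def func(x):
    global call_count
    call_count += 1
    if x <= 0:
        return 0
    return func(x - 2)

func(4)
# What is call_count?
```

Linear recursion stepping by 2: 3 calls from x=4 down to ≤0.

Answer: 3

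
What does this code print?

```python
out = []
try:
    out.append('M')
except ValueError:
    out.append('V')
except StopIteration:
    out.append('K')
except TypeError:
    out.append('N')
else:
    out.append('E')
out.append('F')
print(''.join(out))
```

Execution trace: 'M' (try body, no exception) → 'E' (else) → 'F' (after the try/except). Output: MEF

Answer: MEF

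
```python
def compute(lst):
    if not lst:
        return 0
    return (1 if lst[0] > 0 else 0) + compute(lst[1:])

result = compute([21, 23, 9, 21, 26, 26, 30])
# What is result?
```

Count of positive elements in [21, 23, 9, 21, 26, 26, 30] = 7

Answer: 7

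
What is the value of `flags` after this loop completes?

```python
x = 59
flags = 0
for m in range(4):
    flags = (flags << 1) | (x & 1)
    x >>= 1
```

Reverse lowest 4 bits of 59
`flags` takes the values: 0 → 1 → 3 → 6 → 13

Answer: 13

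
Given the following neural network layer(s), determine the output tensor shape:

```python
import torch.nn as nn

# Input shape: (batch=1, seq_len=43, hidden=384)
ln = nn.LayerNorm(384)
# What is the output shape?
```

Input: (1, 43, 384) -> Output: (1, 43, 384)

Answer: (1, 43, 384)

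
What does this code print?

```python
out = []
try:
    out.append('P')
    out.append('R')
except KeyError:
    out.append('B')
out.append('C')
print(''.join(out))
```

Execution trace: 'P' (try body) → 'R' (try body, no exception) → 'C' (after the try/except). Output: PRC

Answer: PRC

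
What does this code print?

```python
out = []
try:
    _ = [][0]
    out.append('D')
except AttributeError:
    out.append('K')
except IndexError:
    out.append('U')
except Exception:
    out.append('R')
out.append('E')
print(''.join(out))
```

Execution trace: 'U' (except IndexError) → 'E' (after the try/except). Output: UE

Answer: UE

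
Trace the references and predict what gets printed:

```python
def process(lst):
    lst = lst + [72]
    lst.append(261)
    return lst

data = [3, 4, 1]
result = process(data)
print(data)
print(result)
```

Key concept: rebinding parameter vs mutation.
Step by step:
`data = [3, 4, 1]` → data = [3, 4, 1]
`result = process(data)` → result = [3, 4, 1, 72, 261]
`print(data)` → prints [3, 4, 1]
`print(result)` → prints [3, 4, 1, 72, 261]

Answer:
[3, 4, 1]
[3, 4, 1, 72, 261]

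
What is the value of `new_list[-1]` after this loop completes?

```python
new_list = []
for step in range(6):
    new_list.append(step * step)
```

Last element of squares 0 to 5
`new_list` takes the values: [] → [0] → [0, 1] → [0, 1, 4] → [0, 1, 4, 9] → [0, 1, 4, 9, 16] → [0, 1, 4, 9, 16, 25]
So `new_list[-1]` = 25

Answer: 25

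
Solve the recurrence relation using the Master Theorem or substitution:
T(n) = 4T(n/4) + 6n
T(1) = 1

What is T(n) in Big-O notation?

By Master Theorem: a=4, b=4, f(n)=6n. Since log_4(4) = 1 and f(n) = Θ(n^1), Case 2 applies. T(n) = O(n log n).

Answer: O(n log n)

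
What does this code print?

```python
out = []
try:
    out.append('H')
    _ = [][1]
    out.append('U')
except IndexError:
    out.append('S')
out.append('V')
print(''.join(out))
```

Execution trace: 'H' (try body) → 'S' (except IndexError) → 'V' (after the try/except). Output: HSV

Answer: HSV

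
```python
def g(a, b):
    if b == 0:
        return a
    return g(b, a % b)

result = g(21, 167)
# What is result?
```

g(21, 167) -> g(167, 21) -> g(21, 20) -> g(20, 1) -> g(1, 0) -> 1

Answer: 1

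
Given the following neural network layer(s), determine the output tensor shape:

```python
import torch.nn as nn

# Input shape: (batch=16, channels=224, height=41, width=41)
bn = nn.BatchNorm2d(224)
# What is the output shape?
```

Input: (16, 224, 41, 41) -> Output: (16, 224, 41, 41)

Answer: (16, 224, 41, 41)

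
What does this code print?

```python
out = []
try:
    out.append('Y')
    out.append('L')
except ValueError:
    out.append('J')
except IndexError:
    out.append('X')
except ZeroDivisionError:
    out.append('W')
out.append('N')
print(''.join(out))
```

Execution trace: 'Y' (try body) → 'L' (try body, no exception) → 'N' (after the try/except). Output: YLN

Answer: YLN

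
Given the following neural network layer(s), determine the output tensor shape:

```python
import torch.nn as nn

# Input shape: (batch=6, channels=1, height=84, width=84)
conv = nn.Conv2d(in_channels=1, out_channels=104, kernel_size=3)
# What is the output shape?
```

Input: (6, 1, 84, 84) -> Output: (6, 104, 82, 82)

Answer: (6, 104, 82, 82)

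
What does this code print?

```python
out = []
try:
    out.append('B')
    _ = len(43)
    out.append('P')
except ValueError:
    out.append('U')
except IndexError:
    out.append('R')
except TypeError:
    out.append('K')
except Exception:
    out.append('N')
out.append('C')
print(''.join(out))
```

Execution trace: 'B' (try body) → 'K' (except TypeError) → 'C' (after the try/except). Output: BKC

Answer: BKC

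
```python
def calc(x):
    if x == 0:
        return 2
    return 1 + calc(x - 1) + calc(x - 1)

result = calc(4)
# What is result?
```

calc(x) = 1 + 2·calc(x-1), calc(0)=2. Closed form: (2+1)·2^4 - 1 = 47.

Answer: 47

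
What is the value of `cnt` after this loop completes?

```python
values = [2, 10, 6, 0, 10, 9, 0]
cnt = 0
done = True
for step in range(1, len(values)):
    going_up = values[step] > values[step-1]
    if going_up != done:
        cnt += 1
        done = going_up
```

Count direction changes in [2, 10, 6, 0, 10, 9, 0]
`cnt` takes the values: 0 → 1 → 2 → 3

Answer: 3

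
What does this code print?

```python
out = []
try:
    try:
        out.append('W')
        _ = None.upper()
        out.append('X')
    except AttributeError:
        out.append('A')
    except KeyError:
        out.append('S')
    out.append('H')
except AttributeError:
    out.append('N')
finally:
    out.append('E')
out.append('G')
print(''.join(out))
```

Execution trace: 'W' (inner try body) → 'A' (inner except AttributeError) → 'H' (try body, no exception) → 'E' (finally) → 'G' (after the try/except). Output: WAHEG

Answer: WAHEG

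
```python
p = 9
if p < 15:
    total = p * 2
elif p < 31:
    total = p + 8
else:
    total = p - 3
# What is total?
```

Trace:
`p = 9` → p = 9
`if p < 15: ...` → p < 15 is True → total = 18
So total = 18

Answer: 18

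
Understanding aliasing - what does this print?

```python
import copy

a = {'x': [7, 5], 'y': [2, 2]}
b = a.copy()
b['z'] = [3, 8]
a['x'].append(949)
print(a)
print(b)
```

Key concept: shallow copy of dict with mutable values.
Step by step:
`a = {'x': [7, 5], 'y': [2, 2]}` → a = {'x': [7, 5], 'y': [2, 2]}
`b = a.copy()` → b = {'x': [7, 5], 'y': [2, 2]}
`b['z'] = [3, 8]` → b = {'x': [7, 5], 'y': [2, 2], 'z': [3, 8]}
`a['x'].append(949)` → a = {'x': [7, 5, 949], 'y': [2, 2]}; b = {'x': [7, 5, 949], 'y': [2, 2], 'z': [3, 8]}
`print(a)` → prints {'x': [7, 5, 949], 'y': [2, 2]}
`print(b)` → prints {'x': [7, 5, 949], 'y': [2, 2], 'z': [3, 8]}

Answer:
{'x': [7, 5, 949], 'y': [2, 2]}
{'x': [7, 5, 949], 'y': [2, 2], 'z': [3, 8]}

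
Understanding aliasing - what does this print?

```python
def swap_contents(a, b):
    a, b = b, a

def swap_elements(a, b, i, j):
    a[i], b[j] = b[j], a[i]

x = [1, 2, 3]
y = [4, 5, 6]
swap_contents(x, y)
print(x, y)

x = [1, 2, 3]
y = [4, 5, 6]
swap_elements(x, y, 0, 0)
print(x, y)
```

Key concept: parameter rebinding vs mutation.
Step by step:
`x = [1, 2, 3]` → x = [1, 2, 3]
`y = [4, 5, 6]` → y = [4, 5, 6]
`swap_contents(x, y)` → no visible change to tracked variables
`print(x, y)` → prints [1, 2, 3] [4, 5, 6]
`x = [1, 2, 3]` → x = [1, 2, 3]
`y = [4, 5, 6]` → y = [4, 5, 6]
`swap_elements(x, y, 0, 0)` → x = [4, 2, 3]; y = [1, 5, 6]
`print(x, y)` → prints [4, 2, 3] [1, 5, 6]

Answer:
[1, 2, 3] [4, 5, 6]
[4, 2, 3] [1, 5, 6]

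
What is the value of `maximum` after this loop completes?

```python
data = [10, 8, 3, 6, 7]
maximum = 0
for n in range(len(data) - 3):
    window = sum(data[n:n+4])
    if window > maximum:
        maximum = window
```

Max sum of 4-element window in [10, 8, 3, 6, 7]
`maximum` takes the values: 0 → 27

Answer: 27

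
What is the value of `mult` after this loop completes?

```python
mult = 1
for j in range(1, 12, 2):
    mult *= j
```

Product of 1, 3, 5, ... up to 11
`mult` takes the values: 1 → 3 → 15 → 105 → 945 → 10395

Answer: 10395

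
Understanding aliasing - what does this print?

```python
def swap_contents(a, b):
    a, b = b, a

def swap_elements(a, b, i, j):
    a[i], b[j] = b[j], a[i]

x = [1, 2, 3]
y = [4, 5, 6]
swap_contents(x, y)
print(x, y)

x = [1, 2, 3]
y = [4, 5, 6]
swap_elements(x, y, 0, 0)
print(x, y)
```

Key concept: parameter rebinding vs mutation.
Step by step:
`x = [1, 2, 3]` → x = [1, 2, 3]
`y = [4, 5, 6]` → y = [4, 5, 6]
`swap_contents(x, y)` → no visible change to tracked variables
`print(x, y)` → prints [1, 2, 3] [4, 5, 6]
`x = [1, 2, 3]` → x = [1, 2, 3]
`y = [4, 5, 6]` → y = [4, 5, 6]
`swap_elements(x, y, 0, 0)` → x = [4, 2, 3]; y = [1, 5, 6]
`print(x, y)` → prints [4, 2, 3] [1, 5, 6]

Answer:
[1, 2, 3] [4, 5, 6]
[4, 2, 3] [1, 5, 6]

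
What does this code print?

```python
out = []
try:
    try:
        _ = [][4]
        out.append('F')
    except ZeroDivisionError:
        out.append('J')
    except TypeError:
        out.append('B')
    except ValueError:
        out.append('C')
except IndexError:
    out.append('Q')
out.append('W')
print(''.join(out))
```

Execution trace: 'Q' (outer except IndexError) → 'W' (after the try/except). Output: QW

Answer: QW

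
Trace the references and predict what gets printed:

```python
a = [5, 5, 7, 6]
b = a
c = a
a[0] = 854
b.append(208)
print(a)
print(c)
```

Key concept: multiple aliases.
Step by step:
`a = [5, 5, 7, 6]` → a = [5, 5, 7, 6]
`b = a` → b = [5, 5, 7, 6] (same object as a)
`c = a` → c = [5, 5, 7, 6] (same object as a, b)
`a[0] = 854` → a = [854, 5, 7, 6] (same object as b, c); b = [854, 5, 7, 6] (same object as a, c); c = [854, 5, 7, 6] (same object as a, b)
`b.append(208)` → a = [854, 5, 7, 6, 208] (same object as b, c); b = [854, 5, 7, 6, 208] (same object as a, c); c = [854, 5, 7, 6, 208] (same object as a, b)
`print(a)` → prints [854, 5, 7, 6, 208]
`print(c)` → prints [854, 5, 7, 6, 208]

Answer:
[854, 5, 7, 6, 208]
[854, 5, 7, 6, 208]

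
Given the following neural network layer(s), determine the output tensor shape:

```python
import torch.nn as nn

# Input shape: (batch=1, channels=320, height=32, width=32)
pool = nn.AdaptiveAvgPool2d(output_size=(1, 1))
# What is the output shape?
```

Input: (1, 320, 32, 32) -> Output: (1, 320, 1, 1)

Answer: (1, 320, 1, 1)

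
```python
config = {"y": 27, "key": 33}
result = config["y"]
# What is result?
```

Trace:
`config = {"y": 27, "key": 33}` → config = {'y': 27, 'key': 33}
`result = config["y"]` → result = 27
So result = 27

Answer: 27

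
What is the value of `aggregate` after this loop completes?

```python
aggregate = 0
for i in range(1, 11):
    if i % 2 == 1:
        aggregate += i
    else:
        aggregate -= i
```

Add odd, subtract even
`aggregate` takes the values: 0 → 1 → -1 → 2 → -2 → 3 → -3 → 4 → -4 → 5 → -5

Answer: -5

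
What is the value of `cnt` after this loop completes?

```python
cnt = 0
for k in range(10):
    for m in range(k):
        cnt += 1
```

Triangle number: 0+1+2+...+9
`cnt` takes the values: 0 → 1 → 2 → 3 → 4 → 5 → 6 → 7 → 8 → 9 → 10 → 11 → 12 → 13 → 14 → 15 → 16 → 17 → 18 → 19 → 20 → 21 → 22 → 23 → 24 → 25 → 26 → 27 → 28 → 29 → … → 41 → 42 → 43 → 44 → 45

Answer: 45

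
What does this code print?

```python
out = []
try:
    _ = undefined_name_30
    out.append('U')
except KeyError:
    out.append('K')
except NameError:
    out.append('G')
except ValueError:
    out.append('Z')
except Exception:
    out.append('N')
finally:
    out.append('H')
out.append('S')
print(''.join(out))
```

Execution trace: 'G' (except NameError) → 'H' (finally) → 'S' (after the try/except). Output: GHS

Answer: GHS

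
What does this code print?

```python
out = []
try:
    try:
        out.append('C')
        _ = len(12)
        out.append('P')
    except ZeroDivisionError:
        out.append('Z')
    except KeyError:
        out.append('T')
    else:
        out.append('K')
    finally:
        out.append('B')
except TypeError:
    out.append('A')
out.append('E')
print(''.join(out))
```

Execution trace: 'C' (try body) → 'B' (finally) → 'A' (outer except TypeError) → 'E' (after the try/except). Output: CBAE

Answer: CBAE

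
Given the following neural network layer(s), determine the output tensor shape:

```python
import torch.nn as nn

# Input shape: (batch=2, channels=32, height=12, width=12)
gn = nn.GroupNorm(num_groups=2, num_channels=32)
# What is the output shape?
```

Input: (2, 32, 12, 12) -> Output: (2, 32, 12, 12)

Answer: (2, 32, 12, 12)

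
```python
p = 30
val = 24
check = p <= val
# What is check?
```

Trace:
`p = 30` → p = 30
`val = 24` → val = 24
`check = p <= val` → check = False
So check = False

Answer: False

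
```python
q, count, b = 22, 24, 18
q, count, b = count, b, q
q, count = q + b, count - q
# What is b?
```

Trace:
`q, count, b = 22, 24, 18` → q = 22; count = 24; b = 18
`q, count, b = count, b, q` → q = 24; count = 18; b = 22
`q, count = q + b, count - q` → q = 46; count = -6
So b = 22

Answer: 22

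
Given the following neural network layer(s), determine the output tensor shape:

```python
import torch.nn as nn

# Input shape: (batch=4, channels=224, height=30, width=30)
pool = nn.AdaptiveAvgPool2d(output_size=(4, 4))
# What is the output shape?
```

Input: (4, 224, 30, 30) -> Output: (4, 224, 4, 4)

Answer: (4, 224, 4, 4)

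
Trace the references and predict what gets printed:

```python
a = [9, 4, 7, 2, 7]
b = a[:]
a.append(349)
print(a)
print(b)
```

Key concept: slice [:] creates copy.
Step by step:
`a = [9, 4, 7, 2, 7]` → a = [9, 4, 7, 2, 7]
`b = a[:]` → b = [9, 4, 7, 2, 7]
`a.append(349)` → a = [9, 4, 7, 2, 7, 349]
`print(a)` → prints [9, 4, 7, 2, 7, 349]
`print(b)` → prints [9, 4, 7, 2, 7]

Answer:
[9, 4, 7, 2, 7, 349]
[9, 4, 7, 2, 7]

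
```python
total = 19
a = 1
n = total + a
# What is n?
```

Trace:
`total = 19` → total = 19
`a = 1` → a = 1
`n = total + a` → n = 20
So n = 20

Answer: 20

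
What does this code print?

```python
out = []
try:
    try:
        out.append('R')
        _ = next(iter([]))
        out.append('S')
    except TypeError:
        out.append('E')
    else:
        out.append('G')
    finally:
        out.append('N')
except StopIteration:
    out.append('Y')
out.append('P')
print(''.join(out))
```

Execution trace: 'R' (try body) → 'N' (finally) → 'Y' (outer except StopIteration) → 'P' (after the try/except). Output: RNYP

Answer: RNYP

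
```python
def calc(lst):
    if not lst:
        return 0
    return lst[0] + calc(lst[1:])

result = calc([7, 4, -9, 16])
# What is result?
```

7 + 4 + (-9) + 16 + 0 = 18

Answer: 18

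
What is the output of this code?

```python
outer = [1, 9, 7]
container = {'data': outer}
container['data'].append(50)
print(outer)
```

Key concept: dict holds reference to list.
Step by step:
`outer = [1, 9, 7]` → outer = [1, 9, 7]
`container = {'data': outer}` → container = {'data': [1, 9, 7]}
`container['data'].append(50)` → outer = [1, 9, 7, 50]; container = {'data': [1, 9, 7, 50]}
`print(outer)` → prints [1, 9, 7, 50]

Answer: [1, 9, 7, 50]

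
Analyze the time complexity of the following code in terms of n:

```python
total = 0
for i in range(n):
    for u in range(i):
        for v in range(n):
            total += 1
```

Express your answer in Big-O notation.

Each loop level contributes: n × n × n. Multiplying the contributions gives O(n^3).

Answer: O(n^3)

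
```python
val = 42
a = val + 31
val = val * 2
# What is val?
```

Trace:
`val = 42` → val = 42
`a = val + 31` → a = 73
`val = val * 2` → val = 84
So val = 84

Answer: 84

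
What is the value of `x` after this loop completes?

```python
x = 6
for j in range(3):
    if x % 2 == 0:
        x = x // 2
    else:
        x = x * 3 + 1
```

Collatz-style transformation from 6
`x` takes the values: 6 → 3 → 10 → 5

Answer: 5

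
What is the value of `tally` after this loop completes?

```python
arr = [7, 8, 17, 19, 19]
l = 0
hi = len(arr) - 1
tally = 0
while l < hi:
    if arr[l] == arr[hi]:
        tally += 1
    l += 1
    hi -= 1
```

Count matching pairs from ends
`tally` takes the values: 0

Answer: 0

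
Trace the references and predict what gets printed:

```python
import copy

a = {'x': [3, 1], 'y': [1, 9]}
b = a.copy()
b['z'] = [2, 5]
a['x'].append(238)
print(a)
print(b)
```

Key concept: shallow copy of dict with mutable values.
Step by step:
`a = {'x': [3, 1], 'y': [1, 9]}` → a = {'x': [3, 1], 'y': [1, 9]}
`b = a.copy()` → b = {'x': [3, 1], 'y': [1, 9]}
`b['z'] = [2, 5]` → b = {'x': [3, 1], 'y': [1, 9], 'z': [2, 5]}
`a['x'].append(238)` → a = {'x': [3, 1, 238], 'y': [1, 9]}; b = {'x': [3, 1, 238], 'y': [1, 9], 'z': [2, 5]}
`print(a)` → prints {'x': [3, 1, 238], 'y': [1, 9]}
`print(b)` → prints {'x': [3, 1, 238], 'y': [1, 9], 'z': [2, 5]}

Answer:
{'x': [3, 1, 238], 'y': [1, 9]}
{'x': [3, 1, 238], 'y': [1, 9], 'z': [2, 5]}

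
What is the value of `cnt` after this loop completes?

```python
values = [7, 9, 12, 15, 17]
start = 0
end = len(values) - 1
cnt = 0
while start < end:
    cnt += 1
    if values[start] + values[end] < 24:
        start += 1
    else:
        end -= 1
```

Steps to find pair summing to 24
`cnt` takes the values: 0 → 1 → 2 → 3 → 4

Answer: 4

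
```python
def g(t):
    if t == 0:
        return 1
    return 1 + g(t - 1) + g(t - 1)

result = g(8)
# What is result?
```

g(t) = 1 + 2·g(t-1), g(0)=1. Closed form: (1+1)·2^8 - 1 = 511.

Answer: 511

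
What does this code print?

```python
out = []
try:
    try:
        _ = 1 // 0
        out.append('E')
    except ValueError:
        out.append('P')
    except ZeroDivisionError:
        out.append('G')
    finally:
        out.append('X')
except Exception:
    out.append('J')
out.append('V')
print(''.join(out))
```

Execution trace: 'G' (inner except ZeroDivisionError) → 'X' (inner finally) → 'V' (after the try/except). Output: GXV

Answer: GXV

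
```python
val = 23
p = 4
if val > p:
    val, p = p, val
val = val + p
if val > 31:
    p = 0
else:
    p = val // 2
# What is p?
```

Trace:
`val = 23` → val = 23
`p = 4` → p = 4
`if val > p: ...` → val > p is True → val = 4; p = 23
`val = val + p` → val = 27
`if val > 31: ...` → val > 31 is False, take else branch → p = 13
So p = 13

Answer: 13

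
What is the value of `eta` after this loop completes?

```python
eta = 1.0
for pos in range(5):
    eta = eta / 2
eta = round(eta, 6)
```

Halving LR 5 times: 1 / 2^5
`eta` takes the values: 1.0 → 0.5 → 0.25 → 0.125 → 0.0625 → 0.03125

Answer: 0.03125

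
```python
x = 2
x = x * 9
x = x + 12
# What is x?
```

Trace:
`x = 2` → x = 2
`x = x * 9` → x = 18
`x = x + 12` → x = 30
So x = 30

Answer: 30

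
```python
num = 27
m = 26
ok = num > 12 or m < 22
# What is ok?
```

Trace:
`num = 27` → num = 27
`m = 26` → m = 26
`ok = num > 12 or m < 22` → ok = True
So ok = True

Answer: True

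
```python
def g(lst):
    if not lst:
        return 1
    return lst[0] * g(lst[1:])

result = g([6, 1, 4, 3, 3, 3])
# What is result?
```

Product over [6, 1, 4, 3, 3, 3] = 6 * 1 * 4 * 3 * 3 * 3 = 648

Answer: 648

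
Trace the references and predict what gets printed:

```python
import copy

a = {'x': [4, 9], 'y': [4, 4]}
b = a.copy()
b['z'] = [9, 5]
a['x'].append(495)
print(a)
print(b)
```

Key concept: shallow copy of dict with mutable values.
Step by step:
`a = {'x': [4, 9], 'y': [4, 4]}` → a = {'x': [4, 9], 'y': [4, 4]}
`b = a.copy()` → b = {'x': [4, 9], 'y': [4, 4]}
`b['z'] = [9, 5]` → b = {'x': [4, 9], 'y': [4, 4], 'z': [9, 5]}
`a['x'].append(495)` → a = {'x': [4, 9, 495], 'y': [4, 4]}; b = {'x': [4, 9, 495], 'y': [4, 4], 'z': [9, 5]}
`print(a)` → prints {'x': [4, 9, 495], 'y': [4, 4]}
`print(b)` → prints {'x': [4, 9, 495], 'y': [4, 4], 'z': [9, 5]}

Answer:
{'x': [4, 9, 495], 'y': [4, 4]}
{'x': [4, 9, 495], 'y': [4, 4], 'z': [9, 5]}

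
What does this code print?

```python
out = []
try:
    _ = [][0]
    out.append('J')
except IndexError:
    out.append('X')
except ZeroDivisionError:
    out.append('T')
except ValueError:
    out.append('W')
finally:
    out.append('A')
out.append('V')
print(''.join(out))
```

Execution trace: 'X' (except IndexError) → 'A' (finally) → 'V' (after the try/except). Output: XAV

Answer: XAV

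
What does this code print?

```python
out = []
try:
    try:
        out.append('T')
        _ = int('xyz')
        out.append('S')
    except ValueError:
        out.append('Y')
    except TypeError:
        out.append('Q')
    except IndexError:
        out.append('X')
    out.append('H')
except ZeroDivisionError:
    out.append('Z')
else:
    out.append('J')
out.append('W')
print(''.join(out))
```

Execution trace: 'T' (inner try body) → 'Y' (inner except ValueError) → 'H' (try body, no exception) → 'J' (else) → 'W' (after the try/except). Output: TYHJW

Answer: TYHJW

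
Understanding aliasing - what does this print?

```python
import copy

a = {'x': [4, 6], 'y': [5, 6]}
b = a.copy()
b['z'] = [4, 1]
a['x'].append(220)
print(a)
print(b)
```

Key concept: shallow copy of dict with mutable values.
Step by step:
`a = {'x': [4, 6], 'y': [5, 6]}` → a = {'x': [4, 6], 'y': [5, 6]}
`b = a.copy()` → b = {'x': [4, 6], 'y': [5, 6]}
`b['z'] = [4, 1]` → b = {'x': [4, 6], 'y': [5, 6], 'z': [4, 1]}
`a['x'].append(220)` → a = {'x': [4, 6, 220], 'y': [5, 6]}; b = {'x': [4, 6, 220], 'y': [5, 6], 'z': [4, 1]}
`print(a)` → prints {'x': [4, 6, 220], 'y': [5, 6]}
`print(b)` → prints {'x': [4, 6, 220], 'y': [5, 6], 'z': [4, 1]}

Answer:
{'x': [4, 6, 220], 'y': [5, 6]}
{'x': [4, 6, 220], 'y': [5, 6], 'z': [4, 1]}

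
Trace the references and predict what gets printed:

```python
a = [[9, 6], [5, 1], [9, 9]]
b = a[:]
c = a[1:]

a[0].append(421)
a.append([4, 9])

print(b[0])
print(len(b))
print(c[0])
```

Key concept: slice with nested mutation.
Step by step:
`a = [[9, 6], [5, 1], [9, 9]]` → a = [[9, 6], [5, 1], [9, 9]]
`b = a[:]` → b = [[9, 6], [5, 1], [9, 9]]
`c = a[1:]` → c = [[5, 1], [9, 9]]
`a[0].append(421)` → a = [[9, 6, 421], [5, 1], [9, 9]]; b = [[9, 6, 421], [5, 1], [9, 9]]
`a.append([4, 9])` → a = [[9, 6, 421], [5, 1], [9, 9], [4, 9]]
`print(b[0])` → prints [9, 6, 421]
`print(len(b))` → prints 3
`print(c[0])` → prints [5, 1]

Answer:
[9, 6, 421]
3
[5, 1]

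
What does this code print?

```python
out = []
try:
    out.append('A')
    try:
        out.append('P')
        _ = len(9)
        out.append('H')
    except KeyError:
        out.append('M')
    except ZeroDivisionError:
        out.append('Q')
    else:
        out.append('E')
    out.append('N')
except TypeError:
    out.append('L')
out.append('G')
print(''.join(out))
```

Execution trace: 'A' (try body) → 'P' (inner try body) → 'L' (except TypeError) → 'G' (after the try/except). Output: APLG

Answer: APLG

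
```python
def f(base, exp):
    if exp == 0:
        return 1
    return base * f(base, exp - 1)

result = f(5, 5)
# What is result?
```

f(5, 5) = 5 * 5 * 5 * 5 * 5 = 3125

Answer: 3125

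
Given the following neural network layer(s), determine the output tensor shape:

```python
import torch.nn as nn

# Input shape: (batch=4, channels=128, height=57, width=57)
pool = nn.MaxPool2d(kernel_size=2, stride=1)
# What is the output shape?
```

Input: (4, 128, 57, 57) -> Output: (4, 128, 56, 56)

Answer: (4, 128, 56, 56)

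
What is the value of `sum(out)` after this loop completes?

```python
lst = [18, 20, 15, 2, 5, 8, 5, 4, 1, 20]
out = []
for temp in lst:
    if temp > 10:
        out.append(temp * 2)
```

Sum of doubled values > 10
`out` takes the values: [] → [36] → [36, 40] → [36, 40, 30] → [36, 40, 30, 40]
So `sum(out)` = 146

Answer: 146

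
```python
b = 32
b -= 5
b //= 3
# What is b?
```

Trace:
`b = 32` → b = 32
`b -= 5` → b = 27
`b //= 3` → b = 9
So b = 9

Answer: 9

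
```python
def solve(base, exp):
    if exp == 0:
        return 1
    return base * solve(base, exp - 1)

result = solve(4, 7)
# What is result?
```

solve(4, 7) = 4 * 4 * 4 * 4 * 4 * 4 * 4 = 16384

Answer: 16384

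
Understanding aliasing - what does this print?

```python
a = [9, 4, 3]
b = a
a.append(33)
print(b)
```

Key concept: basic list aliasing.
Step by step:
`a = [9, 4, 3]` → a = [9, 4, 3]
`b = a` → b = [9, 4, 3] (same object as a)
`a.append(33)` → a = [9, 4, 3, 33] (same object as b); b = [9, 4, 3, 33] (same object as a)
`print(b)` → prints [9, 4, 3, 33]

Answer: [9, 4, 3, 33]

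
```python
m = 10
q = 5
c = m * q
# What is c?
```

Trace:
`m = 10` → m = 10
`q = 5` → q = 5
`c = m * q` → c = 50
So c = 50

Answer: 50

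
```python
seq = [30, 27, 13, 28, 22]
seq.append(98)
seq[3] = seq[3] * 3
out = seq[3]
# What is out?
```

Trace:
`seq = [30, 27, 13, 28, 22]` → seq = [30, 27, 13, 28, 22]
`seq.append(98)` → seq = [30, 27, 13, 28, 22, 98]
`seq[3] = seq[3] * 3` → seq = [30, 27, 13, 84, 22, 98]
`out = seq[3]` → out = 84
So out = 84

Answer: 84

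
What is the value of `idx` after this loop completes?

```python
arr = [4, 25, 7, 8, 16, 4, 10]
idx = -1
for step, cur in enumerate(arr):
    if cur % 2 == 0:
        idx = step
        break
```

First even number index in [4, 25, 7, 8, 16, 4, 10]
`idx` takes the values: -1 → 0

Answer: 0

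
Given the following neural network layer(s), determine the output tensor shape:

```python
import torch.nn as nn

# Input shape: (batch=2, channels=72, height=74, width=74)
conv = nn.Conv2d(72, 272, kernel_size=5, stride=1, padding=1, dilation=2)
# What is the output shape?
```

Input: (2, 72, 74, 74) -> Output: (2, 272, 68, 68)

Answer: (2, 272, 68, 68)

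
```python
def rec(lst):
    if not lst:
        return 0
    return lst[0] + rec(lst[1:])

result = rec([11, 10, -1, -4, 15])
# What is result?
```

11 + 10 + (-1) + (-4) + 15 + 0 = 31

Answer: 31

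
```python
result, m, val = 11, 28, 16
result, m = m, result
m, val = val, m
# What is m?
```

Trace:
`result, m, val = 11, 28, 16` → result = 11; m = 28; val = 16
`result, m = m, result` → result = 28; m = 11
`m, val = val, m` → m = 16; val = 11
So m = 16

Answer: 16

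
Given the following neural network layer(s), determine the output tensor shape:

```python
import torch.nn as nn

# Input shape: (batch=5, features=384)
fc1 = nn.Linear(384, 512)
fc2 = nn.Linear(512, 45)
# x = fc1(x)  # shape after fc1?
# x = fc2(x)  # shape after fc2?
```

Input: (5, 384) -> after fc1: (5, 512) -> Output: (5, 45)

Answer: (5, 45)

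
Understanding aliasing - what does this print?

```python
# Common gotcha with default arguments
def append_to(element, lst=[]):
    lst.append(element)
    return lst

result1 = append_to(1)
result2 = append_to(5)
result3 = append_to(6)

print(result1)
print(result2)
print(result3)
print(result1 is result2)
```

Key concept: mutable default argument gotcha.
Step by step:
`result1 = append_to(1)` → result1 = [1]
`result2 = append_to(5)` → result1 = [1, 5] (same object as result2); result2 = [1, 5] (same object as result1)
`result3 = append_to(6)` → result1 = [1, 5, 6] (same object as result2, result3); result2 = [1, 5, 6] (same object as result1, result3); result3 = [1, 5, 6] (same object as result1, result2)
`print(result1)` → prints [1, 5, 6]
`print(result2)` → prints [1, 5, 6]
`print(result3)` → prints [1, 5, 6]
`print(result1 is result2)` → prints True

Answer:
[1, 5, 6]
[1, 5, 6]
[1, 5, 6]
True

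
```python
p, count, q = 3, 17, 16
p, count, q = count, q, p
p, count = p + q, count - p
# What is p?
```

Trace:
`p, count, q = 3, 17, 16` → p = 3; count = 17; q = 16
`p, count, q = count, q, p` → p = 17; count = 16; q = 3
`p, count = p + q, count - p` → p = 20; count = -1
So p = 20

Answer: 20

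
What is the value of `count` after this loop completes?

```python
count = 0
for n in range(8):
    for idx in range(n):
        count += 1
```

Triangle number: 0+1+2+...+7
`count` takes the values: 0 → 1 → 2 → 3 → 4 → 5 → 6 → 7 → 8 → 9 → 10 → 11 → 12 → 13 → 14 → 15 → 16 → 17 → 18 → 19 → 20 → 21 → 22 → 23 → 24 → 25 → 26 → 27 → 28

Answer: 28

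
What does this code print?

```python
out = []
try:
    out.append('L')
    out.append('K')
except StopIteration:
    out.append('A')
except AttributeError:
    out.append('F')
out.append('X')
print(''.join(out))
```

Execution trace: 'L' (try body) → 'K' (try body, no exception) → 'X' (after the try/except). Output: LKX

Answer: LKX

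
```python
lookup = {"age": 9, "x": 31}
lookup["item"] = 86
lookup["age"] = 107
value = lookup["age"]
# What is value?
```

Trace:
`lookup = {"age": 9, "x": 31}` → lookup = {'age': 9, 'x': 31}
`lookup["item"] = 86` → lookup = {'age': 9, 'x': 31, 'item': 86}
`lookup["age"] = 107` → lookup = {'age': 107, 'x': 31, 'item': 86}
`value = lookup["age"]` → value = 107
So value = 107

Answer: 107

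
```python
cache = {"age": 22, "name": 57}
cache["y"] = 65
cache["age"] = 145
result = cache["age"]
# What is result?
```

Trace:
`cache = {"age": 22, "name": 57}` → cache = {'age': 22, 'name': 57}
`cache["y"] = 65` → cache = {'age': 22, 'name': 57, 'y': 65}
`cache["age"] = 145` → cache = {'age': 145, 'name': 57, 'y': 65}
`result = cache["age"]` → result = 145
So result = 145

Answer: 145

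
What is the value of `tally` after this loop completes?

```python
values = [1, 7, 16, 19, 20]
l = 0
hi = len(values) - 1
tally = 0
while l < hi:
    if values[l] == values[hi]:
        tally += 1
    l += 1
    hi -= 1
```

Count matching pairs from ends
`tally` takes the values: 0

Answer: 0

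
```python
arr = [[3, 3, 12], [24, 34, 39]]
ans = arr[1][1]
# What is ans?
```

Trace:
`arr = [[3, 3, 12], [24, 34, 39]]` → arr = [[3, 3, 12], [24, 34, 39]]
`ans = arr[1][1]` → ans = 34
So ans = 34

Answer: 34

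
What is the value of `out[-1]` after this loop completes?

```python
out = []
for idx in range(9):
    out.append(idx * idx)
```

Last element of squares 0 to 8
`out` takes the values: [] → [0] → [0, 1] → [0, 1, 4] → [0, 1, 4, 9] → [0, 1, 4, 9, 16] → [0, 1, 4, 9, 16, 25] → [0, 1, 4, 9, 16, 25, 36] → [0, 1, 4, 9, 16, 25, 36, 49] → [0, 1, 4, 9, 16, 25, 36, 49, 64]
So `out[-1]` = 64

Answer: 64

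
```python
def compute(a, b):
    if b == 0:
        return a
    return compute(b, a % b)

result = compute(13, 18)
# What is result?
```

compute(13, 18) -> compute(18, 13) -> compute(13, 5) -> compute(5, 3) -> compute(3, 2) -> compute(2, 1) -> compute(1, 0) -> 1

Answer: 1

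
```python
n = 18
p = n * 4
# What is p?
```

Trace:
`n = 18` → n = 18
`p = n * 4` → p = 72
So p = 72

Answer: 72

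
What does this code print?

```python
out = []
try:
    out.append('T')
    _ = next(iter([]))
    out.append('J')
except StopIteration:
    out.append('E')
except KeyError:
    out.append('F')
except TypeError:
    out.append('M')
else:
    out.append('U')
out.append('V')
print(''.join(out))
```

Execution trace: 'T' (try body) → 'E' (except StopIteration) → 'V' (after the try/except). Output: TEV

Answer: TEV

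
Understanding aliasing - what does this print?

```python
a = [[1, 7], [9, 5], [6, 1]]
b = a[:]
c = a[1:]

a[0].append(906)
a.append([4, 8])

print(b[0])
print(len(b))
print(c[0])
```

Key concept: slice with nested mutation.
Step by step:
`a = [[1, 7], [9, 5], [6, 1]]` → a = [[1, 7], [9, 5], [6, 1]]
`b = a[:]` → b = [[1, 7], [9, 5], [6, 1]]
`c = a[1:]` → c = [[9, 5], [6, 1]]
`a[0].append(906)` → a = [[1, 7, 906], [9, 5], [6, 1]]; b = [[1, 7, 906], [9, 5], [6, 1]]
`a.append([4, 8])` → a = [[1, 7, 906], [9, 5], [6, 1], [4, 8]]
`print(b[0])` → prints [1, 7, 906]
`print(len(b))` → prints 3
`print(c[0])` → prints [9, 5]

Answer:
[1, 7, 906]
3
[9, 5]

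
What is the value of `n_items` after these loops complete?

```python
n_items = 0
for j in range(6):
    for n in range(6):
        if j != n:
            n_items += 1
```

6² - 6 (exclude diagonal)
`n_items` takes the values: 0 → 1 → 2 → 3 → 4 → 5 → 6 → 7 → 8 → 9 → 10 → 11 → 12 → 13 → 14 → 15 → 16 → 17 → 18 → 19 → 20 → 21 → 22 → 23 → 24 → 25 → 26 → 27 → 28 → 29 → 30

Answer: 30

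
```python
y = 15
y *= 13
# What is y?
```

Trace:
`y = 15` → y = 15
`y *= 13` → y = 195
So y = 195

Answer: 195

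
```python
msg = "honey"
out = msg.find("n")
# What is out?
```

Trace:
`msg = "honey"` → msg = 'honey'
`out = msg.find("n")` → out = 2
So out = 2

Answer: 2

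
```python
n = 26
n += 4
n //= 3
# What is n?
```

Trace:
`n = 26` → n = 26
`n += 4` → n = 30
`n //= 3` → n = 10
So n = 10

Answer: 10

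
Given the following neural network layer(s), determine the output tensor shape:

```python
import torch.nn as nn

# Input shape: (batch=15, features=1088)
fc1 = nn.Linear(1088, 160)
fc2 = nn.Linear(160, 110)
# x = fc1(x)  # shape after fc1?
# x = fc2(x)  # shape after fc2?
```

Input: (15, 1088) -> after fc1: (15, 160) -> Output: (15, 110)

Answer: (15, 110)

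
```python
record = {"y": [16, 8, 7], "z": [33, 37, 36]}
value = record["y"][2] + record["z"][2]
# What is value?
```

Trace:
`record = {"y": [16, 8, 7], "z": [33, 37, 36]}` → record = {'y': [16, 8, 7], 'z': [33, 37, 36]}
`value = record["y"][2] + record["z"][2]` → value = 43
So value = 43

Answer: 43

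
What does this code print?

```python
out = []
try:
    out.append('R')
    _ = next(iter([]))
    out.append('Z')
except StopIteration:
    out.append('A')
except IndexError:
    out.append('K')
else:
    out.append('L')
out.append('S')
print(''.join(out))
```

Execution trace: 'R' (try body) → 'A' (except StopIteration) → 'S' (after the try/except). Output: RAS

Answer: RAS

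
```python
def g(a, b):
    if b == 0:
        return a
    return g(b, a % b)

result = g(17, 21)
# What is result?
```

g(17, 21) -> g(21, 17) -> g(17, 4) -> g(4, 1) -> g(1, 0) -> 1

Answer: 1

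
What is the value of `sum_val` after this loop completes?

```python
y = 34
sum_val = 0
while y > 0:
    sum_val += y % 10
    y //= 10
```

Sum digits of 34
`sum_val` takes the values: 0 → 4 → 7

Answer: 7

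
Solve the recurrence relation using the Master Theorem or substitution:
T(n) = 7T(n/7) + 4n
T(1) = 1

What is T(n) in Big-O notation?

By Master Theorem: a=7, b=7, f(n)=4n. Since log_7(7) = 1 and f(n) = Θ(n^1), Case 2 applies. T(n) = O(n log n).

Answer: O(n log n)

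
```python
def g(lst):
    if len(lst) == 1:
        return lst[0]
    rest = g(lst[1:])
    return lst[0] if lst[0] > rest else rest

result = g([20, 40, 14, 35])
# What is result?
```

Recursive max over [20, 40, 14, 35] = 40

Answer: 40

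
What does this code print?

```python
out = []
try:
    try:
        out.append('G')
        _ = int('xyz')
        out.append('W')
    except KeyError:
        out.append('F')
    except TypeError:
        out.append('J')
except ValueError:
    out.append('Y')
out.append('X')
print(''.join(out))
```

Execution trace: 'G' (try body) → 'Y' (outer except ValueError) → 'X' (after the try/except). Output: GYX

Answer: GYX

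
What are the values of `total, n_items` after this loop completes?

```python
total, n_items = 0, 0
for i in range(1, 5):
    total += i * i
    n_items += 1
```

Sum of squares and count
`total, n_items` takes the values: (0, 0) → (1, 0) → (1, 1) → (5, 1) → (5, 2) → (14, 2) → (14, 3) → (30, 3) → (30, 4)

Answer: 30, 4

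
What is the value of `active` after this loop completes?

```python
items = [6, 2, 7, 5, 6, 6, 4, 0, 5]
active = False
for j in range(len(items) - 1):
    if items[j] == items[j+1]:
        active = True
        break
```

Check consecutive duplicates in [6, 2, 7, 5, 6, 6, 4, 0, 5]
`active` takes the values: False → True

Answer: True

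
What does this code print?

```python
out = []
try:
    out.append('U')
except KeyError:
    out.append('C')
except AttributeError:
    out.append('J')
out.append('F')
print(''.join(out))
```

Execution trace: 'U' (try body, no exception) → 'F' (after the try/except). Output: UF

Answer: UF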